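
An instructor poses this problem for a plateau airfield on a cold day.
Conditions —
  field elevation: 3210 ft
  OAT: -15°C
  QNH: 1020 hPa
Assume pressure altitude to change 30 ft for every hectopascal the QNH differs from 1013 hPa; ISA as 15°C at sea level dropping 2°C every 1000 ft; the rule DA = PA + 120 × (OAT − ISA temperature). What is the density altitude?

120 ft

Pressure altitude = 3210 + (1013 − 1020) × 30 = 3210 + (-210) = 3000 ft.
ISA temperature at 3000 ft = 15 − 2 × (3000/1000) = 9°C.
ISA deviation = -15 − 9 = -24°C.
Density altitude = 3000 + 120 × (-24) = 120 ft.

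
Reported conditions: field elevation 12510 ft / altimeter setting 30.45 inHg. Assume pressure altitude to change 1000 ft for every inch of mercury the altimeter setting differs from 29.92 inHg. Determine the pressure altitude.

11980 ft

Pressure correction = (29.92 − 30.45) × 1000 = -530 ft.
Pressure altitude = 12510 + (-530) = 11980 ft.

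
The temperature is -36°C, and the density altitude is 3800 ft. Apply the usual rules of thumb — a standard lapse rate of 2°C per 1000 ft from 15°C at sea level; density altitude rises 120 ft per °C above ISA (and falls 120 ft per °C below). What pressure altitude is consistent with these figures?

8000 ft

DA = PA + 120 × (OAT − (15 − 2·PA/1000)) = PA + 120·OAT − 1800 + 0.24·PA = 1.24·PA + 120·OAT − 1800.
So 1.24·PA = 3800 − 120 × (-36) + 1800 = 9920.
PA = 9920 / 1.24 = 8000 ft.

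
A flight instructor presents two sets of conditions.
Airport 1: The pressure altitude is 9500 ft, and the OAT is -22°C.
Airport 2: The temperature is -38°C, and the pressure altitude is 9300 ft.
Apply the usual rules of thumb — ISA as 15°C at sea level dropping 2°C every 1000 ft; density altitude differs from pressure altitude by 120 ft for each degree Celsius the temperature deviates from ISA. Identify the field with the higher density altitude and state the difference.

Airport 1 by 2168 ft

Airport 1: ISA temp = -4°C, deviation -18°C, DA = 9500 + 120 × (-18) = 7340 ft.
Airport 2: ISA temp = -3.6°C, deviation -34.4°C, DA = 9300 + 120 × (-34.4) = 5172 ft.
Airport 1 is higher by 7340 − 5172 = 2168 ft.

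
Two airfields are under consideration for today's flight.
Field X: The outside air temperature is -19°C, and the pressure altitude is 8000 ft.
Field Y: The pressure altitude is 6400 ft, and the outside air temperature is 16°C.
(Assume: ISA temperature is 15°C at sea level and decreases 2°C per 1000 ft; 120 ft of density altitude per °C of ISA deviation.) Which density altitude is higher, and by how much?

Field X: ISA temp = -1°C, deviation -18°C, DA = 8000 + 120 × (-18) = 5840 ft.
Field Y: ISA temp = 2.2°C, deviation +13.8°C, DA = 6400 + 120 × 13.8 = 8056 ft.
Field Y is higher by 8056 − 5840 = 2216 ft.

Field Y by 2216 ft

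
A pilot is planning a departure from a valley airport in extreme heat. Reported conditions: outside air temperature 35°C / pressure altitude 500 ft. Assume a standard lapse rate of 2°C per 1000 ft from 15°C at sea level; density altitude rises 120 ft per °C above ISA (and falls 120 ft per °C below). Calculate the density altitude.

ISA temperature at 500 ft = 15 − 2 × (500/1000) = 14°C.
ISA deviation = 35 − 14 = +21°C.
Density altitude = 500 + 120 × (21) = 500 + (+2520) = 3020 ft.

3020 ft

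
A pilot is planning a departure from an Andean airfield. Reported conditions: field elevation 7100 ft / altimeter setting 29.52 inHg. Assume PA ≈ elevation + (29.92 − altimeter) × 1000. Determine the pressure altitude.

7500 ft

Pressure correction = (29.92 − 29.52) × 1000 = +400 ft.
Pressure altitude = 7100 + (+400) = 7500 ft.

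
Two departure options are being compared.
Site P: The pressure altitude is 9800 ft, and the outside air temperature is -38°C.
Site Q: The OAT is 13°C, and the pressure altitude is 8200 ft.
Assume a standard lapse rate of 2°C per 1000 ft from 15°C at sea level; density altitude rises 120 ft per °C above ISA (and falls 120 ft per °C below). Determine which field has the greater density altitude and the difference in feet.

Site P: ISA temp = -4.6°C, deviation -33.4°C, DA = 9800 + 120 × (-33.4) = 5792 ft.
Site Q: ISA temp = -1.4°C, deviation +14.4°C, DA = 8200 + 120 × 14.4 = 9928 ft.
Site Q is higher by 9928 − 5792 = 4136 ft.

Site Q by 4136 ft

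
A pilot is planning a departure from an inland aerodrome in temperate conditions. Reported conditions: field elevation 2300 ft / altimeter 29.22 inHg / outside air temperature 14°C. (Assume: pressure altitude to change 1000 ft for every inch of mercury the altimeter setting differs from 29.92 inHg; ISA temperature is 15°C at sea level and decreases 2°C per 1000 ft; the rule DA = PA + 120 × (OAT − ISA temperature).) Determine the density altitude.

Pressure altitude = 2300 + (29.92 − 29.22) × 1000 = 2300 + (+700) = 3000 ft.
ISA temperature at 3000 ft = 15 − 2 × (3000/1000) = 9°C.
ISA deviation = 14 − 9 = +5°C.
Density altitude = 3000 + 120 × (5) = 3600 ft.

3600 ft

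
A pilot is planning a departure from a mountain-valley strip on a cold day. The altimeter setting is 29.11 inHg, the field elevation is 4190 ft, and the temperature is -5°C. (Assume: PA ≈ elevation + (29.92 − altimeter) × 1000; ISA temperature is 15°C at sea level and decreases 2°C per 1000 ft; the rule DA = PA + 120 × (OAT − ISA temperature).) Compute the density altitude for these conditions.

3800 ft

Pressure altitude = 4190 + (29.92 − 29.11) × 1000 = 4190 + (+810) = 5000 ft.
ISA temperature at 5000 ft = 15 − 2 × (5000/1000) = 5°C.
ISA deviation = -5 − 5 = -10°C.
Density altitude = 5000 + 120 × (-10) = 3800 ft.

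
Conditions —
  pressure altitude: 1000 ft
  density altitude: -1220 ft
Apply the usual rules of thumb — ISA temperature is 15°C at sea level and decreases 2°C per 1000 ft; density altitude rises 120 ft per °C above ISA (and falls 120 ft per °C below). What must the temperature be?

-5.5°C

Density altitude − pressure altitude = -1220 − 1000 = -2220 ft.
At 120 ft/°C that is an ISA deviation of -2220/120 = -18.5°C.
ISA temperature at 1000 ft = 15 − 2 × (1000/1000) = 13°C.
OAT = ISA + deviation = 13 + (-18.5) = -5.5°C.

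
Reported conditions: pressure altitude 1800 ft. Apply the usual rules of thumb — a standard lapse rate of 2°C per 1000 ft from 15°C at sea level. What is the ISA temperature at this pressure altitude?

11.4°C

ISA temperature = 15 − 2 × (1800/1000) = 15 − 3.6 = 11.4°C.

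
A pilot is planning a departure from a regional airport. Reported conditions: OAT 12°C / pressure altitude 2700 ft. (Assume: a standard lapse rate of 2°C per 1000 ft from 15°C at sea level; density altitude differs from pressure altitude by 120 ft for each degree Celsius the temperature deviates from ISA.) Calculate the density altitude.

2988 ft

ISA temperature at 2700 ft = 15 − 2 × (2700/1000) = 9.6°C.
ISA deviation = 12 − 9.6 = +2.4°C.
Density altitude = 2700 + 120 × (2.4) = 2700 + (+288) = 2988 ft.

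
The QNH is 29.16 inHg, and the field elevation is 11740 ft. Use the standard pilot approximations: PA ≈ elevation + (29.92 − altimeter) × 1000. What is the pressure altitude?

Pressure correction = (29.92 − 29.16) × 1000 = +760 ft.
Pressure altitude = 11740 + (+760) = 12500 ft.

12500 ft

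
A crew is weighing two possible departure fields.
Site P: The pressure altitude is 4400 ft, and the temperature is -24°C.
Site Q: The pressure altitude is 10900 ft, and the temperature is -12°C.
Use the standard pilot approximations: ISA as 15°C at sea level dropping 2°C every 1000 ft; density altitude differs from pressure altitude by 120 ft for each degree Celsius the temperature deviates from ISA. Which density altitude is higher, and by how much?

Site Q by 9500 ft

Site P: ISA temp = 6.2°C, deviation -30.2°C, DA = 4400 + 120 × (-30.2) = 776 ft.
Site Q: ISA temp = -6.8°C, deviation -5.2°C, DA = 10900 + 120 × (-5.2) = 10276 ft.
Site Q is higher by 10276 − 776 = 9500 ft.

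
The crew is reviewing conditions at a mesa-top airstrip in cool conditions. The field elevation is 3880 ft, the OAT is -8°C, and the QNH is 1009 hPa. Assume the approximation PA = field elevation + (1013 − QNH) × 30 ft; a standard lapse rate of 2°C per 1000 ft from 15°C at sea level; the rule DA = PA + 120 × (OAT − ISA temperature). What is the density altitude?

2200 ft

Pressure altitude = 3880 + (1013 − 1009) × 30 = 3880 + (+120) = 4000 ft.
ISA temperature at 4000 ft = 15 − 2 × (4000/1000) = 7°C.
ISA deviation = -8 − 7 = -15°C.
Density altitude = 4000 + 120 × (-15) = 2200 ft.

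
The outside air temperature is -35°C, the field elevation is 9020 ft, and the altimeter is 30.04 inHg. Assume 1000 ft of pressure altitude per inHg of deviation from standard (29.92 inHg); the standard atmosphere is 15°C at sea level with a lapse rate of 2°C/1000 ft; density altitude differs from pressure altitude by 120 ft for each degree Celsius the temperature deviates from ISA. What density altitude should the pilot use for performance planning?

Pressure altitude = 9020 + (29.92 − 30.04) × 1000 = 9020 + (-120) = 8900 ft.
ISA temperature at 8900 ft = 15 − 2 × (8900/1000) = -2.8°C.
ISA deviation = -35 − (-2.8) = -32.2°C.
Density altitude = 8900 + 120 × (-32.2) = 5036 ft.

5036 ft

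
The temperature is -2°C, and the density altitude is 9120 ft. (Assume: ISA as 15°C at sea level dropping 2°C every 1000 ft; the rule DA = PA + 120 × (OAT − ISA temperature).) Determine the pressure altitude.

9000 ft

DA = PA + 120 × (OAT − (15 − 2·PA/1000)) = PA + 120·OAT − 1800 + 0.24·PA = 1.24·PA + 120·OAT − 1800.
So 1.24·PA = 9120 − 120 × (-2) + 1800 = 11160.
PA = 11160 / 1.24 = 9000 ft.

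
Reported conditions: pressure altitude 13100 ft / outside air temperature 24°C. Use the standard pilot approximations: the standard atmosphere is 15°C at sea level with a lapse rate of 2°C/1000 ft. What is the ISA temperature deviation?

ISA temperature at 13100 ft = 15 − 2 × (13100/1000) = -11.2°C.
Deviation = OAT − ISA = 24 − (-11.2) = +35.2°C.

ISA+35.2°C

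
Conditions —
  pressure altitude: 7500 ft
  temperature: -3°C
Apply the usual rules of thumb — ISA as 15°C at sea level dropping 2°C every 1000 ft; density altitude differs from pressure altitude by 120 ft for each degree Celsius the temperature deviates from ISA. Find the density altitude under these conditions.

ISA temperature at 7500 ft = 15 − 2 × (7500/1000) = 0°C.
ISA deviation = -3 − 0 = -3°C.
Density altitude = 7500 + 120 × (-3) = 7500 + (-360) = 7140 ft.

7140 ft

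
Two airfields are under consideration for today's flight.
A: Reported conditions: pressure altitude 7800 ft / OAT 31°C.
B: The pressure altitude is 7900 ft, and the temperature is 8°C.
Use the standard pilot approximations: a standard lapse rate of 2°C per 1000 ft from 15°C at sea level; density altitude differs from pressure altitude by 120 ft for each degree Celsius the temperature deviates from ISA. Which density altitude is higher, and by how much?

A: ISA temp = -0.6°C, deviation +31.6°C, DA = 7800 + 120 × 31.6 = 11592 ft.
B: ISA temp = -0.8°C, deviation +8.8°C, DA = 7900 + 120 × 8.8 = 8956 ft.
A is higher by 11592 − 8956 = 2636 ft.

A by 2636 ft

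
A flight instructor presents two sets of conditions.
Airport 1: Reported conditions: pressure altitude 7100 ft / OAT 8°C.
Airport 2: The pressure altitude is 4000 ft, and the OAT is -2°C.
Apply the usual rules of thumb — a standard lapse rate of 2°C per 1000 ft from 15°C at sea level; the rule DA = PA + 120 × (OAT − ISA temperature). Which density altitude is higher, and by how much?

Airport 1 by 5044 ft

Airport 1: ISA temp = 0.8°C, deviation +7.2°C, DA = 7100 + 120 × 7.2 = 7964 ft.
Airport 2: ISA temp = 7°C, deviation -9°C, DA = 4000 + 120 × (-9) = 2920 ft.
Airport 1 is higher by 7964 − 2920 = 5044 ft.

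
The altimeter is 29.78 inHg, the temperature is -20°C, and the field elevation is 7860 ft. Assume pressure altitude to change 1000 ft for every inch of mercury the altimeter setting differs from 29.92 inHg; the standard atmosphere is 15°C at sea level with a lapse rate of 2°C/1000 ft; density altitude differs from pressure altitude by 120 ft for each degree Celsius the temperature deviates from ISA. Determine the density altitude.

Pressure altitude = 7860 + (29.92 − 29.78) × 1000 = 7860 + (+140) = 8000 ft.
ISA temperature at 8000 ft = 15 − 2 × (8000/1000) = -1°C.
ISA deviation = -20 − (-1) = -19°C.
Density altitude = 8000 + 120 × (-19) = 5720 ft.

5720 ft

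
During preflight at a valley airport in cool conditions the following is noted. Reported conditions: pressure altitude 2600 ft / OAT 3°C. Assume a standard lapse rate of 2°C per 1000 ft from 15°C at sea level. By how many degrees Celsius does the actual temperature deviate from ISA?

ISA temperature at 2600 ft = 15 − 2 × (2600/1000) = 9.8°C.
Deviation = OAT − ISA = 3 − 9.8 = -6.8°C.

ISA-6.8°C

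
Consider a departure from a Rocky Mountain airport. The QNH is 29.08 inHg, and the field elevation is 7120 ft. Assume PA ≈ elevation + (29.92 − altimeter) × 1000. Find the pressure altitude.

7960 ft

Pressure correction = (29.92 − 29.08) × 1000 = +840 ft.
Pressure altitude = 7120 + (+840) = 7960 ft.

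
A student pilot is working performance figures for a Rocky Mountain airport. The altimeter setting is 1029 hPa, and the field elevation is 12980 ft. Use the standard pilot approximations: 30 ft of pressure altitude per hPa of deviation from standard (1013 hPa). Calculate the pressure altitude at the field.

Pressure correction = (1013 − 1029) × 30 = -480 ft.
Pressure altitude = 12980 + (-480) = 12500 ft.

12500 ft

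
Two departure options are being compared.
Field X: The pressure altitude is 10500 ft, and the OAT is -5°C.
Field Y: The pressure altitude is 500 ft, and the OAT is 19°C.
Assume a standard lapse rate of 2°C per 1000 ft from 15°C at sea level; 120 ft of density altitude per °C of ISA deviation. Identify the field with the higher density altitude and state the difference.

Field X: ISA temp = -6°C, deviation +1°C, DA = 10500 + 120 × 1 = 10620 ft.
Field Y: ISA temp = 14°C, deviation +5°C, DA = 500 + 120 × 5 = 1100 ft.
Field X is higher by 10620 − 1100 = 9520 ft.

Field X by 9520 ft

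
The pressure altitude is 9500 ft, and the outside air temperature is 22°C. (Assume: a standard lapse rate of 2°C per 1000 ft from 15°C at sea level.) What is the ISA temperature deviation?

ISA temperature at 9500 ft = 15 − 2 × (9500/1000) = -4°C.
Deviation = OAT − ISA = 22 − (-4) = +26°C.

ISA+26°C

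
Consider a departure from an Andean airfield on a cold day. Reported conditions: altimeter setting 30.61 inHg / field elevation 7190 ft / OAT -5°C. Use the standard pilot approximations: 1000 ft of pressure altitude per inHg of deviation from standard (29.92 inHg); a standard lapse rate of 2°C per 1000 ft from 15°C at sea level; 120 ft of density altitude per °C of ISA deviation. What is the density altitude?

5660 ft

Pressure altitude = 7190 + (29.92 − 30.61) × 1000 = 7190 + (-690) = 6500 ft.
ISA temperature at 6500 ft = 15 − 2 × (6500/1000) = 2°C.
ISA deviation = -5 − 2 = -7°C.
Density altitude = 6500 + 120 × (-7) = 5660 ft.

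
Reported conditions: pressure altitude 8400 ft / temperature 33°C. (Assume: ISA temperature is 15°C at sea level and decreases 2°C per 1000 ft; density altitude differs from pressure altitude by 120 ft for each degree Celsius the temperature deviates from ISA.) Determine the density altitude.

12576 ft

ISA temperature at 8400 ft = 15 − 2 × (8400/1000) = -1.8°C.
ISA deviation = 33 − (-1.8) = +34.8°C.
Density altitude = 8400 + 120 × (34.8) = 8400 + (+4176) = 12576 ft.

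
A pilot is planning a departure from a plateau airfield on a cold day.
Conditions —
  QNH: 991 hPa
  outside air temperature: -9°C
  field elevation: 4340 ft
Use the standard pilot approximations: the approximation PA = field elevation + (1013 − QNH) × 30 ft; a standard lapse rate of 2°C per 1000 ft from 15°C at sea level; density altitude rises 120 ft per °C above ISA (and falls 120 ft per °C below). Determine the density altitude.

3320 ft

Pressure altitude = 4340 + (1013 − 991) × 30 = 4340 + (+660) = 5000 ft.
ISA temperature at 5000 ft = 15 − 2 × (5000/1000) = 5°C.
ISA deviation = -9 − 5 = -14°C.
Density altitude = 5000 + 120 × (-14) = 3320 ft.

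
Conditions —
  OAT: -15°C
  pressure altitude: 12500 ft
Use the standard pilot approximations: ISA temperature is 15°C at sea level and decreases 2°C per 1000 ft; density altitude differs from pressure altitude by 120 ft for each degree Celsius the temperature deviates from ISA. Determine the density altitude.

ISA temperature at 12500 ft = 15 − 2 × (12500/1000) = -10°C.
ISA deviation = -15 − (-10) = -5°C.
Density altitude = 12500 + 120 × (-5) = 12500 + (-600) = 11900 ft.

11900 ft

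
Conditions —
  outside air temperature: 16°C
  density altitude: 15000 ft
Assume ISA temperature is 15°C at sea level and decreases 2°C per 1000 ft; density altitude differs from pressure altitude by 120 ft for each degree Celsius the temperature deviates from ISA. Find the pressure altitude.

DA = PA + 120 × (OAT − (15 − 2·PA/1000)) = PA + 120·OAT − 1800 + 0.24·PA = 1.24·PA + 120·OAT − 1800.
So 1.24·PA = 15000 − 120 × 16 + 1800 = 14880.
PA = 14880 / 1.24 = 12000 ft.

12000 ft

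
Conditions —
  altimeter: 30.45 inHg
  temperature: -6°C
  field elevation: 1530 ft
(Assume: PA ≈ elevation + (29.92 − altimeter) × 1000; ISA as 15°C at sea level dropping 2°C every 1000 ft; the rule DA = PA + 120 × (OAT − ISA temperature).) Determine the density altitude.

-1280 ft

Pressure altitude = 1530 + (29.92 − 30.45) × 1000 = 1530 + (-530) = 1000 ft.
ISA temperature at 1000 ft = 15 − 2 × (1000/1000) = 13°C.
ISA deviation = -6 − 13 = -19°C.
Density altitude = 1000 + 120 × (-19) = -1280 ft.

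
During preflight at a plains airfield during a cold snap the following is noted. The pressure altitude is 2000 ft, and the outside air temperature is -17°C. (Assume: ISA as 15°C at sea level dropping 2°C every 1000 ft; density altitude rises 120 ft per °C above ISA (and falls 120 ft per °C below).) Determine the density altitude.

ISA temperature at 2000 ft = 15 − 2 × (2000/1000) = 11°C.
ISA deviation = -17 − 11 = -28°C.
Density altitude = 2000 + 120 × (-28) = 2000 + (-3360) = -1360 ft.

-1360 ft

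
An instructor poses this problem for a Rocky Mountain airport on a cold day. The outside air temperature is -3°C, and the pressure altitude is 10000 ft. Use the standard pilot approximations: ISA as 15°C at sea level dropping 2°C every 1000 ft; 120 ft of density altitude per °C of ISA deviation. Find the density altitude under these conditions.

ISA temperature at 10000 ft = 15 − 2 × (10000/1000) = -5°C.
ISA deviation = -3 − (-5) = +2°C.
Density altitude = 10000 + 120 × (2) = 10000 + (+240) = 10240 ft.

10240 ft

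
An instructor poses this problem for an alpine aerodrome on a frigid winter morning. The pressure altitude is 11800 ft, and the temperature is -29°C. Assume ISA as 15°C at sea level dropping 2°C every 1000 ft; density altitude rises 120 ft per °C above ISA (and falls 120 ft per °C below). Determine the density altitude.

ISA temperature at 11800 ft = 15 − 2 × (11800/1000) = -8.6°C.
ISA deviation = -29 − (-8.6) = -20.4°C.
Density altitude = 11800 + 120 × (-20.4) = 11800 + (-2448) = 9352 ft.

9352 ft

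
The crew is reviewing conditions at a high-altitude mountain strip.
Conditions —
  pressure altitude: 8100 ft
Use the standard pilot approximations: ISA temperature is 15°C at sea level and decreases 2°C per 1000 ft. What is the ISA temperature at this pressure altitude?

ISA temperature = 15 − 2 × (8100/1000) = 15 − 16.2 = -1.2°C.

-1.2°C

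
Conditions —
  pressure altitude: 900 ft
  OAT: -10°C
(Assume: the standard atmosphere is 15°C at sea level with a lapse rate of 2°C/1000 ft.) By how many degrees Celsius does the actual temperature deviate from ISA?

ISA temperature at 900 ft = 15 − 2 × (900/1000) = 13.2°C.
Deviation = OAT − ISA = -10 − 13.2 = -23.2°C.

ISA-23.2°C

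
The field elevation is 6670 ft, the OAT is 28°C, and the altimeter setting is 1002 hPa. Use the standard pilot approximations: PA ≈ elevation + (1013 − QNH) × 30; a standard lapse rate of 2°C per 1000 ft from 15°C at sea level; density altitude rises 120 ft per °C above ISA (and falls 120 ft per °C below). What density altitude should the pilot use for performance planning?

Pressure altitude = 6670 + (1013 − 1002) × 30 = 6670 + (+330) = 7000 ft.
ISA temperature at 7000 ft = 15 − 2 × (7000/1000) = 1°C.
ISA deviation = 28 − 1 = +27°C.
Density altitude = 7000 + 120 × (27) = 10240 ft.

10240 ft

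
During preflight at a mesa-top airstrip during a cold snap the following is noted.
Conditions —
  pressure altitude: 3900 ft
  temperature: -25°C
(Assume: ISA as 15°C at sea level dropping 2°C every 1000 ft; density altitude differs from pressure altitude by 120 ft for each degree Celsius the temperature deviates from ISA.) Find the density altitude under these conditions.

36 ft

ISA temperature at 3900 ft = 15 − 2 × (3900/1000) = 7.2°C.
ISA deviation = -25 − 7.2 = -32.2°C.
Density altitude = 3900 + 120 × (-32.2) = 3900 + (-3864) = 36 ft.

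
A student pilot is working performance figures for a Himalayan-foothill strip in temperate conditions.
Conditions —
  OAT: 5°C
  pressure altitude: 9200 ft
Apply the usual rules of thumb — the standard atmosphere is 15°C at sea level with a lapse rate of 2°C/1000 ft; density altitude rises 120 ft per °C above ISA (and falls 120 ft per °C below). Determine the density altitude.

ISA temperature at 9200 ft = 15 − 2 × (9200/1000) = -3.4°C.
ISA deviation = 5 − (-3.4) = +8.4°C.
Density altitude = 9200 + 120 × (8.4) = 9200 + (+1008) = 10208 ft.

10208 ft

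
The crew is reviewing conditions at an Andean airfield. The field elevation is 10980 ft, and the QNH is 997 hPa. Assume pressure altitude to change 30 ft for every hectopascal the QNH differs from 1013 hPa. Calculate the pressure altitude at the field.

Pressure correction = (1013 − 997) × 30 = +480 ft.
Pressure altitude = 10980 + (+480) = 11460 ft.

11460 ft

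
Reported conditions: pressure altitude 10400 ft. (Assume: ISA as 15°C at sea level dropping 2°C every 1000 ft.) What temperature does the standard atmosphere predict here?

ISA temperature = 15 − 2 × (10400/1000) = 15 − 20.8 = -5.8°C.

-5.8°C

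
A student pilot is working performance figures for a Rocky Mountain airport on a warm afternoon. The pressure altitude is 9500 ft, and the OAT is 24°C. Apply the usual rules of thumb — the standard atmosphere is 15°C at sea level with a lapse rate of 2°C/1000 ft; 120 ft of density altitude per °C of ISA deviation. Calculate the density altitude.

ISA temperature at 9500 ft = 15 − 2 × (9500/1000) = -4°C.
ISA deviation = 24 − (-4) = +28°C.
Density altitude = 9500 + 120 × (28) = 9500 + (+3360) = 12860 ft.

12860 ft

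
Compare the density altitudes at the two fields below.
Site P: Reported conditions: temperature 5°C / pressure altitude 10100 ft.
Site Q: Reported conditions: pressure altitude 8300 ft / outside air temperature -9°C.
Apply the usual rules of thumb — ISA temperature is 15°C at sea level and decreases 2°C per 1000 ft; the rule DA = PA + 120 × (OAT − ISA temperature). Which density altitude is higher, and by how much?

Site P: ISA temp = -5.2°C, deviation +10.2°C, DA = 10100 + 120 × 10.2 = 11324 ft.
Site Q: ISA temp = -1.6°C, deviation -7.4°C, DA = 8300 + 120 × (-7.4) = 7412 ft.
Site P is higher by 11324 − 7412 = 3912 ft.

Site P by 3912 ft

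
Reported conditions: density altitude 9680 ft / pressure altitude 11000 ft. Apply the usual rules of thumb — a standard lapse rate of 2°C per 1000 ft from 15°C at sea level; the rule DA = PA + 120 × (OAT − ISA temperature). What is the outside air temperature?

Density altitude − pressure altitude = 9680 − 11000 = -1320 ft.
At 120 ft/°C that is an ISA deviation of -1320/120 = -11°C.
ISA temperature at 11000 ft = 15 − 2 × (11000/1000) = -7°C.
OAT = ISA + deviation = -7 + (-11) = -18°C.

-18°C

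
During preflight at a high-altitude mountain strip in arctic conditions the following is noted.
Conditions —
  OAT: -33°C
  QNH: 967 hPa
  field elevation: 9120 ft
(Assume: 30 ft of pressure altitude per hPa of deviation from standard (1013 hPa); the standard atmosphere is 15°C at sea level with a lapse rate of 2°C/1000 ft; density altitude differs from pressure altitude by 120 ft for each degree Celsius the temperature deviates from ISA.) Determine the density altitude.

Pressure altitude = 9120 + (1013 − 967) × 30 = 9120 + (+1380) = 10500 ft.
ISA temperature at 10500 ft = 15 − 2 × (10500/1000) = -6°C.
ISA deviation = -33 − (-6) = -27°C.
Density altitude = 10500 + 120 × (-27) = 7260 ft.

7260 ft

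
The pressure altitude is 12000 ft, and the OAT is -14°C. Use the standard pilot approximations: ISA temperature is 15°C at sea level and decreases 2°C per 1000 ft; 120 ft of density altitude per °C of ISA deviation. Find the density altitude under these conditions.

ISA temperature at 12000 ft = 15 − 2 × (12000/1000) = -9°C.
ISA deviation = -14 − (-9) = -5°C.
Density altitude = 12000 + 120 × (-5) = 12000 + (-600) = 11400 ft.

11400 ft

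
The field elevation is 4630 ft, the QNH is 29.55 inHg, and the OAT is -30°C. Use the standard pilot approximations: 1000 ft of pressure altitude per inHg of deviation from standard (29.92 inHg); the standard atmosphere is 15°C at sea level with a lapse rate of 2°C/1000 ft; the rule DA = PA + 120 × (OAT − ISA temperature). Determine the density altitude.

Pressure altitude = 4630 + (29.92 − 29.55) × 1000 = 4630 + (+370) = 5000 ft.
ISA temperature at 5000 ft = 15 − 2 × (5000/1000) = 5°C.
ISA deviation = -30 − 5 = -35°C.
Density altitude = 5000 + 120 × (-35) = 800 ft.

800 ft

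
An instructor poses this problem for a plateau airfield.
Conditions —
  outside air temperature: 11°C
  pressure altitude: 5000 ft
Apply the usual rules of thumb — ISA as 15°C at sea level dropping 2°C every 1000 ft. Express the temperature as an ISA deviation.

ISA+6°C

ISA temperature at 5000 ft = 15 − 2 × (5000/1000) = 5°C.
Deviation = OAT − ISA = 11 − 5 = +6°C.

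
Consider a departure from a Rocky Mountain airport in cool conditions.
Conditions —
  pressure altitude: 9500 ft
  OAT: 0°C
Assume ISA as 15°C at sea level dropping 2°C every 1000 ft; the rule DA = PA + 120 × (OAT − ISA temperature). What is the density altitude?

9980 ft

ISA temperature at 9500 ft = 15 − 2 × (9500/1000) = -4°C.
ISA deviation = 0 − (-4) = +4°C.
Density altitude = 9500 + 120 × (4) = 9500 + (+480) = 9980 ft.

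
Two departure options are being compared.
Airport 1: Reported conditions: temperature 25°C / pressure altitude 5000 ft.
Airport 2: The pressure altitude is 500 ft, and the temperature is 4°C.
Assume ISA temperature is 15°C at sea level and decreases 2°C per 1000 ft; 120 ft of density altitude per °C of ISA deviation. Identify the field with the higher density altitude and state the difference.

Airport 1 by 8100 ft

Airport 1: ISA temp = 5°C, deviation +20°C, DA = 5000 + 120 × 20 = 7400 ft.
Airport 2: ISA temp = 14°C, deviation -10°C, DA = 500 + 120 × (-10) = -700 ft.
Airport 1 is higher by 7400 − (-700) = 8100 ft.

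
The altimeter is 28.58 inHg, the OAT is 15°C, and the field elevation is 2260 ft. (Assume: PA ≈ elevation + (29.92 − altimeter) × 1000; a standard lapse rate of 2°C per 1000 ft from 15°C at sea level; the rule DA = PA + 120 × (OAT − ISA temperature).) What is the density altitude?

Pressure altitude = 2260 + (29.92 − 28.58) × 1000 = 2260 + (+1340) = 3600 ft.
ISA temperature at 3600 ft = 15 − 2 × (3600/1000) = 7.8°C.
ISA deviation = 15 − 7.8 = +7.2°C.
Density altitude = 3600 + 120 × (7.2) = 4464 ft.

4464 ft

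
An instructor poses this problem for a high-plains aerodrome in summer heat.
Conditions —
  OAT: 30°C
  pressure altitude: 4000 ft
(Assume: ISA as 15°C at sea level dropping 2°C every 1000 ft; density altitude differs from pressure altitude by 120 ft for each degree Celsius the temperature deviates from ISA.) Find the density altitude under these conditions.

ISA temperature at 4000 ft = 15 − 2 × (4000/1000) = 7°C.
ISA deviation = 30 − 7 = +23°C.
Density altitude = 4000 + 120 × (23) = 4000 + (+2760) = 6760 ft.

6760 ft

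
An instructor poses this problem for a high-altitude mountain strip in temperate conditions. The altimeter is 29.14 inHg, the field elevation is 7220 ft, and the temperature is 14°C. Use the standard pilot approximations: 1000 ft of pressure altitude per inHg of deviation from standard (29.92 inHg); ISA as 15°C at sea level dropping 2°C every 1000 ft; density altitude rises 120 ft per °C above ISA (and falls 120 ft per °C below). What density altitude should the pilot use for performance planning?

9800 ft

Pressure altitude = 7220 + (29.92 − 29.14) × 1000 = 7220 + (+780) = 8000 ft.
ISA temperature at 8000 ft = 15 − 2 × (8000/1000) = -1°C.
ISA deviation = 14 − (-1) = +15°C.
Density altitude = 8000 + 120 × (15) = 9800 ft.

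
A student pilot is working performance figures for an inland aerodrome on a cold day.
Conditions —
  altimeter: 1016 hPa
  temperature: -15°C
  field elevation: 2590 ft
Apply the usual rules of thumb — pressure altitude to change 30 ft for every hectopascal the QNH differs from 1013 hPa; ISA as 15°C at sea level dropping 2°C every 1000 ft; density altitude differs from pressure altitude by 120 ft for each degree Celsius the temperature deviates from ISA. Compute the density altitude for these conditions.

-500 ft

Pressure altitude = 2590 + (1013 − 1016) × 30 = 2590 + (-90) = 2500 ft.
ISA temperature at 2500 ft = 15 − 2 × (2500/1000) = 10°C.
ISA deviation = -15 − 10 = -25°C.
Density altitude = 2500 + 120 × (-25) = -500 ft.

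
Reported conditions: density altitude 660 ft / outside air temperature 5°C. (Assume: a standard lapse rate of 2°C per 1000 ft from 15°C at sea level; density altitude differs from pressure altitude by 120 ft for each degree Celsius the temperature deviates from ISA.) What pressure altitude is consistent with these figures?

1500 ft

DA = PA + 120 × (OAT − (15 − 2·PA/1000)) = PA + 120·OAT − 1800 + 0.24·PA = 1.24·PA + 120·OAT − 1800.
So 1.24·PA = 660 − 120 × 5 + 1800 = 1860.
PA = 1860 / 1.24 = 1500 ft.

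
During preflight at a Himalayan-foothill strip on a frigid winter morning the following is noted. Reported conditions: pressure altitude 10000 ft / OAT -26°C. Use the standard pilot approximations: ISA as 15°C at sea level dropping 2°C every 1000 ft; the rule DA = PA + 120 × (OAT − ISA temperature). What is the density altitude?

7480 ft

ISA temperature at 10000 ft = 15 − 2 × (10000/1000) = -5°C.
ISA deviation = -26 − (-5) = -21°C.
Density altitude = 10000 + 120 × (-21) = 10000 + (-2520) = 7480 ft.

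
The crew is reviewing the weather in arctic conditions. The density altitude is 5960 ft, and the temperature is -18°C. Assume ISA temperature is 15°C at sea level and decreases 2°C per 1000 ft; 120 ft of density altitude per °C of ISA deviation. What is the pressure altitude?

DA = PA + 120 × (OAT − (15 − 2·PA/1000)) = PA + 120·OAT − 1800 + 0.24·PA = 1.24·PA + 120·OAT − 1800.
So 1.24·PA = 5960 − 120 × (-18) + 1800 = 9920.
PA = 9920 / 1.24 = 8000 ft.

8000 ft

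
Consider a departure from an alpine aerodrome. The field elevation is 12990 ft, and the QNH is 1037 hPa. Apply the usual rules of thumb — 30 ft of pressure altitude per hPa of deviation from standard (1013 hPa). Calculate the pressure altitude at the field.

Pressure correction = (1013 − 1037) × 30 = -720 ft.
Pressure altitude = 12990 + (-720) = 12270 ft.

12270 ft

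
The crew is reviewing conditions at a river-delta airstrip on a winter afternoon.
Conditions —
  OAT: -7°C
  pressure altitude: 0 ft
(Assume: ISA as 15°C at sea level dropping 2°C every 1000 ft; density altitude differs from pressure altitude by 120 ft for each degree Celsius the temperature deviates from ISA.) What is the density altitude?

ISA temperature at 0 ft = 15 − 2 × (0/1000) = 15°C.
ISA deviation = -7 − 15 = -22°C.
Density altitude = 0 + 120 × (-22) = 0 + (-2640) = -2640 ft.

-2640 ft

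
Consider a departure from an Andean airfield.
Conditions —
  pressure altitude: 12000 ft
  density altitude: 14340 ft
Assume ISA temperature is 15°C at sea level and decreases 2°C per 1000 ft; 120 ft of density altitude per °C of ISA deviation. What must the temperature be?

10.5°C

Density altitude − pressure altitude = 14340 − 12000 = +2340 ft.
At 120 ft/°C that is an ISA deviation of 2340/120 = +19.5°C.
ISA temperature at 12000 ft = 15 − 2 × (12000/1000) = -9°C.
OAT = ISA + deviation = -9 + (+19.5) = 10.5°C.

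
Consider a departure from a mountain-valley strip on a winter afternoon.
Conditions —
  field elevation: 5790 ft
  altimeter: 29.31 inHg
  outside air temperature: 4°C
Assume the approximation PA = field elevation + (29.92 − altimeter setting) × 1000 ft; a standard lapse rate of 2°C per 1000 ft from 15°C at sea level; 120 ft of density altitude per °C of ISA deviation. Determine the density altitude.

Pressure altitude = 5790 + (29.92 − 29.31) × 1000 = 5790 + (+610) = 6400 ft.
ISA temperature at 6400 ft = 15 − 2 × (6400/1000) = 2.2°C.
ISA deviation = 4 − 2.2 = +1.8°C.
Density altitude = 6400 + 120 × (1.8) = 6616 ft.

6616 ft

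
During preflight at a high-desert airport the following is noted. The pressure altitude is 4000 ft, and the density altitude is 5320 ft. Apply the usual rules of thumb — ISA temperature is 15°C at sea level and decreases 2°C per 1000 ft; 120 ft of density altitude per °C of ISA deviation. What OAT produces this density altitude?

18°C

Density altitude − pressure altitude = 5320 − 4000 = +1320 ft.
At 120 ft/°C that is an ISA deviation of 1320/120 = +11°C.
ISA temperature at 4000 ft = 15 − 2 × (4000/1000) = 7°C.
OAT = ISA + deviation = 7 + (+11) = 18°C.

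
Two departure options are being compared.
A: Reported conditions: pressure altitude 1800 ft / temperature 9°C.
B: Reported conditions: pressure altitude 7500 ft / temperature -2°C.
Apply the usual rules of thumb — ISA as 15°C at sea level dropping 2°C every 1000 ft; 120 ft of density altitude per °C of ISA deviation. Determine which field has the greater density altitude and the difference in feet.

A: ISA temp = 11.4°C, deviation -2.4°C, DA = 1800 + 120 × (-2.4) = 1512 ft.
B: ISA temp = 0°C, deviation -2°C, DA = 7500 + 120 × (-2) = 7260 ft.
B is higher by 7260 − 1512 = 5748 ft.

B by 5748 ft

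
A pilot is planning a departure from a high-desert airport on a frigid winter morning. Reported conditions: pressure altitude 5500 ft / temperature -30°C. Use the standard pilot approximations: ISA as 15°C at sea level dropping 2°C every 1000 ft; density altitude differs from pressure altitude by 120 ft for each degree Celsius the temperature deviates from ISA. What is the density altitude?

1420 ft

ISA temperature at 5500 ft = 15 − 2 × (5500/1000) = 4°C.
ISA deviation = -30 − 4 = -34°C.
Density altitude = 5500 + 120 × (-34) = 5500 + (-4080) = 1420 ft.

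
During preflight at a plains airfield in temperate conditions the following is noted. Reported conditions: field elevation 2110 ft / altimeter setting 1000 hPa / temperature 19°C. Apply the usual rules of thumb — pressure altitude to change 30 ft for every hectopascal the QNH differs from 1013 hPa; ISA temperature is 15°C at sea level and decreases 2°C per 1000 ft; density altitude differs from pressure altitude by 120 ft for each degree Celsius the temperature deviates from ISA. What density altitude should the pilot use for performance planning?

Pressure altitude = 2110 + (1013 − 1000) × 30 = 2110 + (+390) = 2500 ft.
ISA temperature at 2500 ft = 15 − 2 × (2500/1000) = 10°C.
ISA deviation = 19 − 10 = +9°C.
Density altitude = 2500 + 120 × (9) = 3580 ft.

3580 ft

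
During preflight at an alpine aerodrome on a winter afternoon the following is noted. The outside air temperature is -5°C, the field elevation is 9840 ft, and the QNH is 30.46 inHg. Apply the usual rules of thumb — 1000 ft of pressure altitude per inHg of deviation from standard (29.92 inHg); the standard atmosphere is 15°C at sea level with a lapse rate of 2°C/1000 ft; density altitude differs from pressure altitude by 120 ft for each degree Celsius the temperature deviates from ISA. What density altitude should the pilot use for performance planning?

Pressure altitude = 9840 + (29.92 − 30.46) × 1000 = 9840 + (-540) = 9300 ft.
ISA temperature at 9300 ft = 15 − 2 × (9300/1000) = -3.6°C.
ISA deviation = -5 − (-3.6) = -1.4°C.
Density altitude = 9300 + 120 × (-1.4) = 9132 ft.

9132 ft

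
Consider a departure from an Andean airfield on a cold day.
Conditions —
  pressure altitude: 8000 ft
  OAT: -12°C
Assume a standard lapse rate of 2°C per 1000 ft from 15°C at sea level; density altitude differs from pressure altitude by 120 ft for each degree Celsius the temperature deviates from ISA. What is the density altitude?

6680 ft

ISA temperature at 8000 ft = 15 − 2 × (8000/1000) = -1°C.
ISA deviation = -12 − (-1) = -11°C.
Density altitude = 8000 + 120 × (-11) = 8000 + (-1320) = 6680 ft.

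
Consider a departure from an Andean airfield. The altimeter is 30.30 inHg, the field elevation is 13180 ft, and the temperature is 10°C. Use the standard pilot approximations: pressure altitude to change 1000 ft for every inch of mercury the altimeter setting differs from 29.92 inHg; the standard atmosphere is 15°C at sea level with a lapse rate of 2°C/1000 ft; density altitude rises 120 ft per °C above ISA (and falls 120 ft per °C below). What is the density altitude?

15272 ft

Pressure altitude = 13180 + (29.92 − 30.30) × 1000 = 13180 + (-380) = 12800 ft.
ISA temperature at 12800 ft = 15 − 2 × (12800/1000) = -10.6°C.
ISA deviation = 10 − (-10.6) = +20.6°C.
Density altitude = 12800 + 120 × (20.6) = 15272 ft.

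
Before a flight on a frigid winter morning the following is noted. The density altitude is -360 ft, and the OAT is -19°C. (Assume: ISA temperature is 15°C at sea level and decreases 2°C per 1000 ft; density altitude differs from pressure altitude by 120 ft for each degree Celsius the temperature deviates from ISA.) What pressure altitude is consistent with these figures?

DA = PA + 120 × (OAT − (15 − 2·PA/1000)) = PA + 120·OAT − 1800 + 0.24·PA = 1.24·PA + 120·OAT − 1800.
So 1.24·PA = -360 − 120 × (-19) + 1800 = 3720.
PA = 3720 / 1.24 = 3000 ft.

3000 ft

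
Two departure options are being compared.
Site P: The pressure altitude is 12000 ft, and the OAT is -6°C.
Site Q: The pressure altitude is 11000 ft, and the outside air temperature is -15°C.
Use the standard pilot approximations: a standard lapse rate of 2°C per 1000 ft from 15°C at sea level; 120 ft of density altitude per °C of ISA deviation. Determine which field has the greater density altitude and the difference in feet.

Site P: ISA temp = -9°C, deviation +3°C, DA = 12000 + 120 × 3 = 12360 ft.
Site Q: ISA temp = -7°C, deviation -8°C, DA = 11000 + 120 × (-8) = 10040 ft.
Site P is higher by 12360 − 10040 = 2320 ft.

Site P by 2320 ft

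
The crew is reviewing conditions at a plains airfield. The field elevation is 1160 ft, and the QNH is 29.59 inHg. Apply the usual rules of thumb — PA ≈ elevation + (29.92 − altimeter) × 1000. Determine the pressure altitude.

Pressure correction = (29.92 − 29.59) × 1000 = +330 ft.
Pressure altitude = 1160 + (+330) = 1490 ft.

1490 ft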